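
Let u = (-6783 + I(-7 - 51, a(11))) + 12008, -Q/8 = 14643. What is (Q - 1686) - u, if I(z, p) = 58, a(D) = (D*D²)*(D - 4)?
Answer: -124113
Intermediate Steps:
Q = -117144 (Q = -8*14643 = -117144)
a(D) = D³*(-4 + D)
u = 5283 (u = (-6783 + 58) + 12008 = -6725 + 12008 = 5283)
(Q - 1686) - u = (-117144 - 1686) - 1*5283 = -118830 - 5283 = -124113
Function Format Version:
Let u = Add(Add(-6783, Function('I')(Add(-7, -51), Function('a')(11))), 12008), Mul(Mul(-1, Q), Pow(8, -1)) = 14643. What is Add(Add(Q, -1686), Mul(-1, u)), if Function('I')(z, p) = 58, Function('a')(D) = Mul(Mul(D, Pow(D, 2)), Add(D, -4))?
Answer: -124113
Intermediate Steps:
Q = -117144 (Q = Mul(-8, 14643) = -117144)
Function('a')(D) = Mul(Pow(D, 3), Add(-4, D))
u = 5283 (u = Add(Add(-6783, 58), 12008) = Add(-6725, 12008) = 5283)
Add(Add(Q, -1686), Mul(-1, u)) = Add(Add(-117144, -1686), Mul(-1, 5283)) = Add(-118830, -5283) = -124113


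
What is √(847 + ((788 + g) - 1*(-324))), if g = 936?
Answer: √2895 ≈ 53.805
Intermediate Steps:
√(847 + ((788 + g) - 1*(-324))) = √(847 + ((788 + 936) - 1*(-324))) = √(847 + (1724 + 324)) = √(847 + 2048) = √2895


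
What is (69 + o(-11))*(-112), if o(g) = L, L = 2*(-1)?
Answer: -7504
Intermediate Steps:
L = -2
o(g) = -2
(69 + o(-11))*(-112) = (69 - 2)*(-112) = 67*(-112) = -7504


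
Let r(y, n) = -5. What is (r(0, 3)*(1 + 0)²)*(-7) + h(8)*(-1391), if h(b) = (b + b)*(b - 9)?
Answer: 22291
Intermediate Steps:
h(b) = 2*b*(-9 + b) (h(b) = (2*b)*(-9 + b) = 2*b*(-9 + b))
(r(0, 3)*(1 + 0)²)*(-7) + h(8)*(-1391) = -5*(1 + 0)²*(-7) + (2*8*(-9 + 8))*(-1391) = -5*1²*(-7) + (2*8*(-1))*(-1391) = -5*1*(-7) - 16*(-1391) = -5*(-7) + 22256 = 35 + 22256 = 22291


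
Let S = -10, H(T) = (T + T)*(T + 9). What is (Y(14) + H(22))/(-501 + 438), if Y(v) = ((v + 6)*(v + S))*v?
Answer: -276/7 ≈ -39.429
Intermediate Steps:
H(T) = 2*T*(9 + T) (H(T) = (2*T)*(9 + T) = 2*T*(9 + T))
Y(v) = v*(-10 + v)*(6 + v) (Y(v) = ((v + 6)*(v - 10))*v = ((6 + v)*(-10 + v))*v = ((-10 + v)*(6 + v))*v = v*(-10 + v)*(6 + v))
(Y(14) + H(22))/(-501 + 438) = (14*(-60 + 14² - 4*14) + 2*22*(9 + 22))/(-501 + 438) = (14*(-60 + 196 - 56) + 2*22*31)/(-63) = (14*80 + 1364)*(-1/63) = (1120 + 1364)*(-1/63) = 2484*(-1/63) = -276/7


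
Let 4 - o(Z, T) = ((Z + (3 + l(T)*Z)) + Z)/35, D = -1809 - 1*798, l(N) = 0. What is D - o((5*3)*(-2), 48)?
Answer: -91442/35 ≈ -2612.6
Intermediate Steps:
D = -2607 (D = -1809 - 798 = -2607)
o(Z, T) = 137/35 - 2*Z/35 (o(Z, T) = 4 - ((Z + (3 + 0*Z)) + Z)/35 = 4 - ((Z + (3 + 0)) + Z)/35 = 4 - ((Z + 3) + Z)/35 = 4 - ((3 + Z) + Z)/35 = 4 - (3 + 2*Z)/35 = 4 - (3/35 + 2*Z/35) = 4 + (-3/35 - 2*Z/35) = 137/35 - 2*Z/35)
D - o((5*3)*(-2), 48) = -2607 - (137/35 - 2*5*3*(-2)/35) = -2607 - (137/35 - 6*(-2)/7) = -2607 - (137/35 - 2/35*(-30)) = -2607 - (137/35 + 12/7) = -2607 - 1*197/35 = -2607 - 197/35 = -91442/35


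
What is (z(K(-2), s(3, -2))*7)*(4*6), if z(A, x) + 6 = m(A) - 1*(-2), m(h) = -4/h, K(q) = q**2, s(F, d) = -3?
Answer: -840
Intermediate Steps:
z(A, x) = -4 - 4/A (z(A, x) = -6 + (-4/A - 1*(-2)) = -6 + (-4/A + 2) = -6 + (2 - 4/A) = -4 - 4/A)
(z(K(-2), s(3, -2))*7)*(4*6) = ((-4 - 4/((-2)**2))*7)*(4*6) = ((-4 - 4/4)*7)*24 = ((-4 - 4*1/4)*7)*24 = ((-4 - 1)*7)*24 = -5*7*24 = -35*24 = -840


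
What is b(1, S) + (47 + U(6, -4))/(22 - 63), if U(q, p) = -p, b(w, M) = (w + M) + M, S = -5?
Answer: -420/41 ≈ -10.244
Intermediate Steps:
b(w, M) = w + 2*M (b(w, M) = (M + w) + M = w + 2*M)
b(1, S) + (47 + U(6, -4))/(22 - 63) = (1 + 2*(-5)) + (47 - 1*(-4))/(22 - 63) = (1 - 10) + (47 + 4)/(-41) = -9 + 51*(-1/41) = -9 - 51/41 = -420/41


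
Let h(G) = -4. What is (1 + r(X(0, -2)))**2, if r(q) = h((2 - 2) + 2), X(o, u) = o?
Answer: 9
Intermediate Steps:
r(q) = -4
(1 + r(X(0, -2)))**2 = (1 - 4)**2 = (-3)**2 = 9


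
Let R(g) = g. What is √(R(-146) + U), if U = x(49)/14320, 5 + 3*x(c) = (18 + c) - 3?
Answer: I*√16840591185/10740 ≈ 12.083*I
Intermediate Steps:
x(c) = 10/3 + c/3 (x(c) = -5/3 + ((18 + c) - 3)/3 = -5/3 + (15 + c)/3 = -5/3 + (5 + c/3) = 10/3 + c/3)
U = 59/42960 (U = (10/3 + (⅓)*49)/14320 = (10/3 + 49/3)*(1/14320) = (59/3)*(1/14320) = 59/42960 ≈ 0.0013734)
√(R(-146) + U) = √(-146 + 59/42960) = √(-6272101/42960) = I*√16840591185/10740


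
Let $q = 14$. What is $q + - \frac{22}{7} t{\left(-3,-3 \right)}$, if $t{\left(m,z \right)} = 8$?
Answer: $- \frac{78}{7} \approx -11.143$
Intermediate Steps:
$q + - \frac{22}{7} t{\left(-3,-3 \right)} = 14 + - \frac{22}{7} \cdot 8 = 14 + \left(-22\right) \frac{1}{7} \cdot 8 = 14 - \frac{176}{7} = - \frac{78}{7}$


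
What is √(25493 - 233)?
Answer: 2*√6315 ≈ 158.93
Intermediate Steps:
√(25493 - 233) = √25260 = 2*√6315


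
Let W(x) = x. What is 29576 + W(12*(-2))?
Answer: 29552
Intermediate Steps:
29576 + W(12*(-2)) = 29576 + 12*(-2) = 29576 - 24 = 29552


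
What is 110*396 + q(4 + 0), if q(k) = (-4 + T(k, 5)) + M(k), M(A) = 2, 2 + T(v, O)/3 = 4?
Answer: 43564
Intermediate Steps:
T(v, O) = 6 (T(v, O) = -6 + 3*4 = -6 + 12 = 6)
q(k) = 4 (q(k) = (-4 + 6) + 2 = 2 + 2 = 4)
110*396 + q(4 + 0) = 110*396 + 4 = 43560 + 4 = 43564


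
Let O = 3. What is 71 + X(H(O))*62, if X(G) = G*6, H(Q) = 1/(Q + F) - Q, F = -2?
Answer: -673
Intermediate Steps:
H(Q) = 1/(-2 + Q) - Q (H(Q) = 1/(Q - 2) - Q = 1/(-2 + Q) - Q)
X(G) = 6*G
71 + X(H(O))*62 = 71 + (6*((1 - 1*3² + 2*3)/(-2 + 3)))*62 = 71 + (6*((1 - 1*9 + 6)/1))*62 = 71 + (6*(1*(1 - 9 + 6)))*62 = 71 + (6*(1*(-2)))*62 = 71 + (6*(-2))*62 = 71 - 12*62 = 71 - 744 = -673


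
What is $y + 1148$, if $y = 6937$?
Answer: $8085$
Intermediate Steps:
$y + 1148 = 6937 + 1148 = 8085$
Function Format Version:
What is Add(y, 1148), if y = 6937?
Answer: 8085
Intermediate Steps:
Add(y, 1148) = Add(6937, 1148) = 8085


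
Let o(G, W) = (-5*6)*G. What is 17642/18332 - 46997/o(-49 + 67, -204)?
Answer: 217768921/2474820 ≈ 87.994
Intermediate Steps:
o(G, W) = -30*G
17642/18332 - 46997/o(-49 + 67, -204) = 17642/18332 - 46997*(-1/(30*(-49 + 67))) = 17642*(1/18332) - 46997/((-30*18)) = 8821/9166 - 46997/(-540) = 8821/9166 - 46997*(-1/540) = 8821/9166 + 46997/540 = 217768921/2474820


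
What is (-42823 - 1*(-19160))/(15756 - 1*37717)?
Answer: 23663/21961 ≈ 1.0775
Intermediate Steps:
(-42823 - 1*(-19160))/(15756 - 1*37717) = (-42823 + 19160)/(15756 - 37717) = -23663/(-21961) = -23663*(-1/21961) = 23663/21961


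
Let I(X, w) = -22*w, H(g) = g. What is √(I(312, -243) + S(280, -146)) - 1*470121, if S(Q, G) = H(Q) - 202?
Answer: -470121 + 4*√339 ≈ -4.7005e+5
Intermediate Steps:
S(Q, G) = -202 + Q (S(Q, G) = Q - 202 = -202 + Q)
√(I(312, -243) + S(280, -146)) - 1*470121 = √(-22*(-243) + (-202 + 280)) - 1*470121 = √(5346 + 78) - 470121 = √5424 - 470121 = 4*√339 - 470121 = -470121 + 4*√339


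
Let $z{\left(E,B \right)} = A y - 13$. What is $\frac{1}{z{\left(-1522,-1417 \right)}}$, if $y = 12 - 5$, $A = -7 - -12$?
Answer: $\frac{1}{22} \approx 0.045455$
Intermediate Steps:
$A = 5$ ($A = -7 + 12 = 5$)
$y = 7$
$z{\left(E,B \right)} = 22$ ($z{\left(E,B \right)} = 5 \cdot 7 - 13 = 35 - 13 = 22$)
$\frac{1}{z{\left(-1522,-1417 \right)}} = \frac{1}{22}$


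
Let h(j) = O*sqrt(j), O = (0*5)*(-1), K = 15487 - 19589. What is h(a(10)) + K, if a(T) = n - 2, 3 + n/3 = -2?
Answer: -4102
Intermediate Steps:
n = -15 (n = -9 + 3*(-2) = -9 - 6 = -15)
K = -4102
a(T) = -17 (a(T) = -15 - 2 = -17)
O = 0 (O = 0*(-1) = 0)
h(j) = 0 (h(j) = 0*sqrt(j) = 0)
h(a(10)) + K = 0 - 4102 = -4102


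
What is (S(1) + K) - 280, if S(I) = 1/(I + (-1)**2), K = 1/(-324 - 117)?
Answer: -246521/882 ≈ -279.50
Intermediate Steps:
K = -1/441 (K = 1/(-441) = -1/441 ≈ -0.0022676)
S(I) = 1/(1 + I) (S(I) = 1/(I + 1) = 1/(1 + I))
(S(1) + K) - 280 = (1/(1 + 1) - 1/441) - 280 = (1/2 - 1/441) - 280 = 439/882 - 280 = -246521/882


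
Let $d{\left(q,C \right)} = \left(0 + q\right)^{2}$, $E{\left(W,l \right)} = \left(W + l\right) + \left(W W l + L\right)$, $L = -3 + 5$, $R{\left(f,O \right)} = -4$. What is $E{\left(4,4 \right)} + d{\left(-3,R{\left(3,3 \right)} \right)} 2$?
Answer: $92$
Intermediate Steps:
$L = 2$
$E{\left(W,l \right)} = 2 + W + l + l W^{2}$ ($E{\left(W,l \right)} = \left(W + l\right) + \left(W W l + 2\right) = \left(W + l\right) + \left(W^{2} l + 2\right) = \left(W + l\right) + \left(l W^{2} + 2\right) = \left(W + l\right) + \left(2 + l W^{2}\right) = 2 + W + l + l W^{2}$)
$d{\left(q,C \right)} = q^{2}$
$E{\left(4,4 \right)} + d{\left(-3,R{\left(3,3 \right)} \right)} 2 = \left(2 + 4 + 4 + 4 \cdot 4^{2}\right) + \left(-3\right)^{2} \cdot 2 = \left(2 + 4 + 4 + 4 \cdot 16\right) + 9 \cdot 2 = \left(2 + 4 + 4 + 64\right) + 18 = 74 + 18 = 92$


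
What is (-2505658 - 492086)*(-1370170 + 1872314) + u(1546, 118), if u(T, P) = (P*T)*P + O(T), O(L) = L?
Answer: -1505277635086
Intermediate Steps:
u(T, P) = T + T*P² (u(T, P) = (P*T)*P + T = T*P² + T = T + T*P²)
(-2505658 - 492086)*(-1370170 + 1872314) + u(1546, 118) = (-2505658 - 492086)*(-1370170 + 1872314) + 1546*(1 + 118²) = -2997744*502144 + 1546*(1 + 13924) = -1505299163136 + 1546*13925 = -1505299163136 + 21528050 = -1505277635086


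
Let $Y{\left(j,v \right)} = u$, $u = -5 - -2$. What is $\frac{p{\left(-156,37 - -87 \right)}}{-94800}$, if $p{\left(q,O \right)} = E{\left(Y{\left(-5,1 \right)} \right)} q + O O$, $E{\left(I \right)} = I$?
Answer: $- \frac{3961}{23700} \approx -0.16713$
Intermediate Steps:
$u = -3$ ($u = -5 + 2 = -3$)
$Y{\left(j,v \right)} = -3$
$p{\left(q,O \right)} = O^{2} - 3 q$ ($p{\left(q,O \right)} = - 3 q + O O = - 3 q + O^{2} = O^{2} - 3 q$)
$\frac{p{\left(-156,37 - -87 \right)}}{-94800} = \frac{\left(37 - -87\right)^{2} - -468}{-94800} = \left(\left(37 + 87\right)^{2} + 468\right) \left(- \frac{1}{94800}\right) = \left(124^{2} + 468\right) \left(- \frac{1}{94800}\right) = \left(15376 + 468\right) \left(- \frac{1}{94800}\right) = 15844 \left(- \frac{1}{94800}\right) = - \frac{3961}{23700}$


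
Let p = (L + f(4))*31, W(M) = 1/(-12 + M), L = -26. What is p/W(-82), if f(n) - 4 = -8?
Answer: 87420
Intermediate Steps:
f(n) = -4 (f(n) = 4 - 8 = -4)
p = -930 (p = (-26 - 4)*31 = -30*31 = -930)
p/W(-82) = -930/(1/(-12 - 82)) = -930/(1/(-94)) = -930/(-1/94) = -930*(-94) = 87420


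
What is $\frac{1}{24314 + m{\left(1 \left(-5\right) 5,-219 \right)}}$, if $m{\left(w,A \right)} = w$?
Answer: $\frac{1}{24289} \approx 4.1171 \cdot 10^{-5}$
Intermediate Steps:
$\frac{1}{24314 + m{\left(1 \left(-5\right) 5,-219 \right)}} = \frac{1}{24314 + 1 \left(-5\right) 5} = \frac{1}{24314 - 25} = \frac{1}{24289}$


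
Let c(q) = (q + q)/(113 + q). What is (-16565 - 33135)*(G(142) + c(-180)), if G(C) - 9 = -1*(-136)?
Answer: -500727500/67 ≈ -7.4735e+6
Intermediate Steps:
G(C) = 145 (G(C) = 9 - 1*(-136) = 9 + 136 = 145)
c(q) = 2*q/(113 + q) (c(q) = (2*q)/(113 + q) = 2*q/(113 + q))
(-16565 - 33135)*(G(142) + c(-180)) = (-16565 - 33135)*(145 + 2*(-180)/(113 - 180)) = -49700*(145 + 2*(-180)/(-67)) = -49700*(145 + 2*(-180)*(-1/67)) = -49700*(145 + 360/67) = -49700*10075/67 = -500727500/67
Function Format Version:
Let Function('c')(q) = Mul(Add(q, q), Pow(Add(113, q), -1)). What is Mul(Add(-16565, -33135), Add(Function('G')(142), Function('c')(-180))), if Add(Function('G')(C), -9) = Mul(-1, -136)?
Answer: Rational(-500727500, 67) ≈ -7.4735e+6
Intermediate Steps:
Function('G')(C) = 145 (Function('G')(C) = Add(9, Mul(-1, -136)) = Add(9, 136) = 145)
Function('c')(q) = Mul(2, q, Pow(Add(113, q), -1)) (Function('c')(q) = Mul(Mul(2, q), Pow(Add(113, q), -1)) = Mul(2, q, Pow(Add(113, q), -1)))
Mul(Add(-16565, -33135), Add(Function('G')(142), Function('c')(-180))) = Mul(Add(-16565, -33135), Add(145, Mul(2, -180, Pow(Add(113, -180), -1)))) = Mul(-49700, Add(145, Mul(2, -180, Pow(-67, -1)))) = Mul(-49700, Add(145, Mul(2, -180, Rational(-1, 67)))) = Mul(-49700, Add(145, Rational(360, 67))) = Mul(-49700, Rational(10075, 67)) = Rational(-500727500, 67)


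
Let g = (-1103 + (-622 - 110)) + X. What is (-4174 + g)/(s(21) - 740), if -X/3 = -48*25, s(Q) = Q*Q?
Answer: 2409/299 ≈ 8.0569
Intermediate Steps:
s(Q) = Q**2
X = 3600 (X = -(-144)*25 = -3*(-1200) = 3600)
g = 1765 (g = (-1103 + (-622 - 110)) + 3600 = (-1103 - 732) + 3600 = -1835 + 3600 = 1765)
(-4174 + g)/(s(21) - 740) = (-4174 + 1765)/(21**2 - 740) = -2409/(441 - 740) = -2409/(-299) = -2409*(-1/299) = 2409/299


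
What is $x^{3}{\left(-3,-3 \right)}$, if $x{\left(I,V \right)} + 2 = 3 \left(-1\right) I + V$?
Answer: $64$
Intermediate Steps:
$x{\left(I,V \right)} = -2 + V - 3 I$ ($x{\left(I,V \right)} = -2 + \left(3 \left(-1\right) I + V\right) = -2 - \left(- V + 3 I\right) = -2 + V - 3 I$)
$x^{3}{\left(-3,-3 \right)} = \left(-2 - 3 - -9\right)^{3} = \left(-2 - 3 + 9\right)^{3} = 4^{3} = 64$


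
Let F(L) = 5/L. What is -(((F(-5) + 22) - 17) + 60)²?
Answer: -4096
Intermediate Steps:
-(((F(-5) + 22) - 17) + 60)² = -(((5/(-5) + 22) - 17) + 60)² = -(((5*(-⅕) + 22) - 17) + 60)² = -(((-1 + 22) - 17) + 60)² = -((21 - 17) + 60)² = -(4 + 60)² = -1*64² = -1*4096 = -4096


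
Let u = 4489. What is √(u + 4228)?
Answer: √8717 ≈ 93.365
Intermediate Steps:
√(u + 4228) = √(4489 + 4228) = √8717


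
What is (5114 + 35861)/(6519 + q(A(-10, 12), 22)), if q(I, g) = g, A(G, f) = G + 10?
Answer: 40975/6541 ≈ 6.2643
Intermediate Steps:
A(G, f) = 10 + G
(5114 + 35861)/(6519 + q(A(-10, 12), 22)) = (5114 + 35861)/(6519 + 22) = 40975/6541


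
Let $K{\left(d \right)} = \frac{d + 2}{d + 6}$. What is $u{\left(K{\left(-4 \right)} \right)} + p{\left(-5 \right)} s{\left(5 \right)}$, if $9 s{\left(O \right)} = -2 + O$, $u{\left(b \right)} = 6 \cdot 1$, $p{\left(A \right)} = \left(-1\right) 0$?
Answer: $6$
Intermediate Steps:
$K{\left(d \right)} = \frac{2 + d}{6 + d}$
$p{\left(A \right)} = 0$
$u{\left(b \right)} = 6$
$s{\left(O \right)} = - \frac{2}{9} + \frac{O}{9}$ ($s{\left(O \right)} = \frac{-2 + O}{9} = - \frac{2}{9} + \frac{O}{9}$)
$u{\left(K{\left(-4 \right)} \right)} + p{\left(-5 \right)} s{\left(5 \right)} = 6 + 0 \left(- \frac{2}{9} + \frac{1}{9} \cdot 5\right) = 6 + 0 \left(- \frac{2}{9} + \frac{5}{9}\right) = 6 + 0 \cdot \frac{1}{3} = 6 + 0 = 6$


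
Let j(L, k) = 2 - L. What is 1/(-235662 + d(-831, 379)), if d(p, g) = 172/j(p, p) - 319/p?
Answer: -692223/163130247967 ≈ -4.2434e-6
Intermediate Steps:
d(p, g) = -319/p + 172/(2 - p) (d(p, g) = 172/(2 - p) - 319/p = -319/p + 172/(2 - p))
1/(-235662 + d(-831, 379)) = 1/(-235662 + (638 - 491*(-831))/((-831)*(-2 - 831))) = 1/(-235662 - 1/831*(638 + 408021)/(-833)) = 1/(-235662 - 1/831*(-1/833)*408659) = 1/(-235662 + 408659/692223) = 1/(-163130247967/692223) = -692223/163130247967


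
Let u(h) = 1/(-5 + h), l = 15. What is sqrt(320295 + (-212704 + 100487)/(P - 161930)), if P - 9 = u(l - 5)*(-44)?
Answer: 2*sqrt(5832331030546485)/269883 ≈ 565.95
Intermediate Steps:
P = 1/5 (P = 9 - 44/(-5 + (15 - 5)) = 9 - 44/(-5 + 10) = 9 - 44/5 = 1/5 ≈ 0.20000)
sqrt(320295 + (-212704 + 100487)/(P - 161930)) = sqrt(320295 + (-212704 + 100487)/(1/5 - 161930)) = sqrt(320295 - 112217/(-809649/5)) = sqrt(320295 - 112217*(-5/809649)) = sqrt(320295 + 561085/809649) = sqrt(259327087540/809649) = 2*sqrt(5832331030546485)/269883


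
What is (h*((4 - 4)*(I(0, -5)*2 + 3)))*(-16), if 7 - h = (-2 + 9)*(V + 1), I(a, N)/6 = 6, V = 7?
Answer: 0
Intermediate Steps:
I(a, N) = 36 (I(a, N) = 6*6 = 36)
h = -49 (h = 7 - (-2 + 9)*(7 + 1) = 7 - 7*8 = 7 - 1*56 = 7 - 56 = -49)
(h*((4 - 4)*(I(0, -5)*2 + 3)))*(-16) = -49*(4 - 4)*(36*2 + 3)*(-16) = -0*(72 + 3)*(-16) = -0*75*(-16) = -49*0*(-16) = 0*(-16) = 0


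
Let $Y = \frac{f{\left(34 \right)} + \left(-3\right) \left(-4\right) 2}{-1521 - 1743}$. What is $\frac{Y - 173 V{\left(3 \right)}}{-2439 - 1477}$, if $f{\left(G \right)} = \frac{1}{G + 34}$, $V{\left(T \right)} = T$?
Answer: $\frac{115194721}{869164032} \approx 0.13253$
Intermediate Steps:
$f{\left(G \right)} = \frac{1}{34 + G}$
$Y = - \frac{1633}{221952}$ ($Y = \frac{\frac{1}{34 + 34} + \left(-3\right) \left(-4\right) 2}{-1521 - 1743} = \frac{\frac{1}{68} + 12 \cdot 2}{-3264} = \left(\frac{1}{68} + 24\right) \left(- \frac{1}{3264}\right) = \frac{1633}{68} \left(- \frac{1}{3264}\right) = - \frac{1633}{221952} \approx -0.0073574$)
$\frac{Y - 173 V{\left(3 \right)}}{-2439 - 1477} = \frac{- \frac{1633}{221952} - 519}{-2439 - 1477} = \frac{- \frac{1633}{221952} - 519}{-3916} = \left(- \frac{115194721}{221952}\right) \left(- \frac{1}{3916}\right) = \frac{115194721}{869164032}$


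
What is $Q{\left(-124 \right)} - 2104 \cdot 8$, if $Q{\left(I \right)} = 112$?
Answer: $-16720$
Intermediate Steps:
$Q{\left(-124 \right)} - 2104 \cdot 8 = 112 - 2104 \cdot 8 = 112 - 16832 = -16720$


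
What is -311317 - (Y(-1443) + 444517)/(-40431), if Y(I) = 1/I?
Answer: -18162194117731/58341933 ≈ -3.1131e+5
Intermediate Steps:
-311317 - (Y(-1443) + 444517)/(-40431) = -311317 - (1/(-1443) + 444517)/(-40431) = -311317 - (-1/1443 + 444517)*(-1)/40431 = -311317 - 641438030*(-1)/(1443*40431) = -311317 - 1*(-641438030/58341933) = -311317 + 641438030/58341933 = -18162194117731/58341933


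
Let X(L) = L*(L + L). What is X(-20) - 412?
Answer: 388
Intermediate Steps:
X(L) = 2*L² (X(L) = L*(2*L) = 2*L²)
X(-20) - 412 = 2*(-20)² - 412 = 2*400 - 412 = 800 - 412 = 388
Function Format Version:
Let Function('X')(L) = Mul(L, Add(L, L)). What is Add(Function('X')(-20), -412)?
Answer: 388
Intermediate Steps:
Function('X')(L) = Mul(2, Pow(L, 2)) (Function('X')(L) = Mul(L, Mul(2, L)) = Mul(2, Pow(L, 2)))
Add(Function('X')(-20), -412) = Add(Mul(2, Pow(-20, 2)), -412) = Add(Mul(2, 400), -412) = Add(800, -412) = 388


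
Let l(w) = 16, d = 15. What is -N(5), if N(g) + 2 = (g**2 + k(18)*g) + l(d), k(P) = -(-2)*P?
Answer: -219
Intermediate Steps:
k(P) = 2*P
N(g) = 14 + g**2 + 36*g (N(g) = -2 + ((g**2 + (2*18)*g) + 16) = -2 + ((g**2 + 36*g) + 16) = -2 + (16 + g**2 + 36*g) = 14 + g**2 + 36*g)
-N(5) = -(14 + 5**2 + 36*5) = -(14 + 25 + 180) = -1*219 = -219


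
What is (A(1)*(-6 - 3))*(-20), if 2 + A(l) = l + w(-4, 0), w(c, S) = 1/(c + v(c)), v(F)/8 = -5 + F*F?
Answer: -1245/7 ≈ -177.86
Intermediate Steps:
v(F) = -40 + 8*F² (v(F) = 8*(-5 + F*F) = 8*(-5 + F²) = -40 + 8*F²)
w(c, S) = 1/(-40 + c + 8*c²) (w(c, S) = 1/(c + (-40 + 8*c²)) = 1/(-40 + c + 8*c²))
A(l) = -167/84 + l (A(l) = -2 + (l + 1/(-40 - 4 + 8*(-4)²)) = -2 + (l + 1/(-40 - 4 + 8*16)) = -2 + (l + 1/(-40 - 4 + 128)) = -2 + (l + 1/84) = -2 + (1/84 + l) = -167/84 + l)
(A(1)*(-6 - 3))*(-20) = ((-167/84 + 1)*(-6 - 3))*(-20) = -83/84*(-9)*(-20) = (249/28)*(-20) = -1245/7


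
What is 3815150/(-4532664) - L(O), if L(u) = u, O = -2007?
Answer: 4546620749/2266332 ≈ 2006.2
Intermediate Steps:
3815150/(-4532664) - L(O) = 3815150/(-4532664) - 1*(-2007) = 3815150*(-1/4532664) + 2007 = -1907575/2266332 + 2007 = 4546620749/2266332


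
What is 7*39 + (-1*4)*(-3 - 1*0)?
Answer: 285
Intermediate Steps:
7*39 + (-1*4)*(-3 - 1*0) = 273 - 4*(-3 + 0) = 273 - 4*(-3) = 273 + 12 = 285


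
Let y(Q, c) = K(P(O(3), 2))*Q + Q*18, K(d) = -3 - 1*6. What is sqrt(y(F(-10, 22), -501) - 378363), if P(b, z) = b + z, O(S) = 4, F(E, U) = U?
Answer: I*sqrt(378165) ≈ 614.95*I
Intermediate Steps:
K(d) = -9 (K(d) = -3 - 6 = -9)
y(Q, c) = 9*Q (y(Q, c) = -9*Q + Q*18 = -9*Q + 18*Q = 9*Q)
sqrt(y(F(-10, 22), -501) - 378363) = sqrt(9*22 - 378363) = sqrt(198 - 378363) = sqrt(-378165) = I*sqrt(378165)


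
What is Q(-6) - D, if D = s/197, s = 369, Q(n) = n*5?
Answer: -6279/197 ≈ -31.873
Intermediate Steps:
Q(n) = 5*n
D = 369/197 ≈ 1.8731
Q(-6) - D = 5*(-6) - 1*369/197 = -30 - 369/197 = -6279/197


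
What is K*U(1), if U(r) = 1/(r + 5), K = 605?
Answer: 605/6 ≈ 100.83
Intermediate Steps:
U(r) = 1/(5 + r)
K*U(1) = 605/(5 + 1) = 605/6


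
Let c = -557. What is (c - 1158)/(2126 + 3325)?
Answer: -1715/5451 ≈ -0.31462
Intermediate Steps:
(c - 1158)/(2126 + 3325) = (-557 - 1158)/(2126 + 3325) = -1715/5451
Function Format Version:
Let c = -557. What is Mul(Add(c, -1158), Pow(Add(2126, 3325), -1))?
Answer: Rational(-1715, 5451) ≈ -0.31462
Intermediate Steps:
Mul(Add(c, -1158), Pow(Add(2126, 3325), -1)) = Mul(Add(-557, -1158), Pow(Add(2126, 3325), -1)) = Mul(-1715, Pow(5451, -1)) = Mul(-1715, Rational(1, 5451)) = Rational(-1715, 5451)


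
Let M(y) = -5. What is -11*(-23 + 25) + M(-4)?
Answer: -27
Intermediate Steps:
-11*(-23 + 25) + M(-4) = -11*(-23 + 25) - 5 = -11*2 - 5 = -22 - 5 = -27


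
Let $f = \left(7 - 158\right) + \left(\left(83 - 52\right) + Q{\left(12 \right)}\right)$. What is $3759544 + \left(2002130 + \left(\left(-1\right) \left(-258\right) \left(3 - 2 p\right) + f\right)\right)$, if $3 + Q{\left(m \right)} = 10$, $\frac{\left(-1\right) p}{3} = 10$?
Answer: $5777815$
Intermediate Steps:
$p = -30$ ($p = \left(-3\right) 10 = -30$)
$Q{\left(m \right)} = 7$ ($Q{\left(m \right)} = -3 + 10 = 7$)
$f = -113$ ($f = \left(7 - 158\right) + \left(\left(83 - 52\right) + 7\right) = -151 + \left(31 + 7\right) = -151 + 38 = -113$)
$3759544 + \left(2002130 + \left(\left(-1\right) \left(-258\right) \left(3 - 2 p\right) + f\right)\right) = 3759544 + \left(2002130 - \left(113 - \left(-1\right) \left(-258\right) \left(3 - -60\right)\right)\right) = 3759544 + \left(2002130 - \left(113 - 258 \left(3 + 60\right)\right)\right) = 3759544 + \left(2002130 + \left(258 \cdot 63 - 113\right)\right) = 3759544 + \left(2002130 + \left(16254 - 113\right)\right) = 3759544 + \left(2002130 + 16141\right) = 3759544 + 2018271 = 5777815$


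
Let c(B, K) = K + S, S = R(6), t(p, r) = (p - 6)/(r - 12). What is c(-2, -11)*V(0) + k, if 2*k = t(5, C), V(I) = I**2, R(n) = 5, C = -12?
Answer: 1/48 ≈ 0.020833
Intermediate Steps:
t(p, r) = (-6 + p)/(-12 + r)
S = 5
c(B, K) = 5 + K (c(B, K) = K + 5 = 5 + K)
k = 1/48 (k = ((-6 + 5)/(-12 - 12))/2 = (-1/(-24))/2 = (-1/24*(-1))/2 = (1/2)*(1/24) = 1/48 ≈ 0.020833)
c(-2, -11)*V(0) + k = (5 - 11)*0**2 + 1/48 = -6*0 + 1/48 = 0 + 1/48 = 1/48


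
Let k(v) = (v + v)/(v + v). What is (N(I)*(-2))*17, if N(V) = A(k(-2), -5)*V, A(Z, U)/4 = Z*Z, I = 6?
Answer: -816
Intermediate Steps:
k(v) = 1 (k(v) = (2*v)/((2*v)) = (2*v)*(1/(2*v)) = 1)
A(Z, U) = 4*Z**2 (A(Z, U) = 4*(Z*Z) = 4*Z**2)
N(V) = 4*V (N(V) = (4*1**2)*V = (4*1)*V = 4*V)
(N(I)*(-2))*17 = ((4*6)*(-2))*17 = (24*(-2))*17 = -48*17 = -816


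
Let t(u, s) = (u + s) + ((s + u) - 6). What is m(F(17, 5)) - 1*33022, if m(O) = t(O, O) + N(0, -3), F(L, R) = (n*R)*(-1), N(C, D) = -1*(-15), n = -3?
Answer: -32953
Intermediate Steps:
N(C, D) = 15
t(u, s) = -6 + 2*s + 2*u (t(u, s) = (s + u) + (-6 + s + u) = -6 + 2*s + 2*u)
F(L, R) = 3*R (F(L, R) = -3*R*(-1) = 3*R)
m(O) = 9 + 4*O (m(O) = (-6 + 2*O + 2*O) + 15 = (-6 + 4*O) + 15 = 9 + 4*O)
m(F(17, 5)) - 1*33022 = (9 + 4*(3*5)) - 1*33022 = (9 + 4*15) - 33022 = (9 + 60) - 33022 = 69 - 33022 = -32953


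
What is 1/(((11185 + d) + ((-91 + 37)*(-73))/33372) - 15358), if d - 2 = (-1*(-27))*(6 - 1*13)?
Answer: -618/2694407 ≈ -0.00022936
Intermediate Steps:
d = -187 (d = 2 + (-1*(-27))*(6 - 1*13) = 2 + 27*(6 - 13) = 2 + 27*(-7) = 2 - 189 = -187)
1/(((11185 + d) + ((-91 + 37)*(-73))/33372) - 15358) = 1/(((11185 - 187) + ((-91 + 37)*(-73))/33372) - 15358) = 1/((10998 - 54*(-73)*(1/33372)) - 15358) = 1/((10998 + 3942*(1/33372)) - 15358) = 1/((10998 + 73/618) - 15358) = 1/(6796837/618 - 15358) = 1/(-2694407/618) = -618/2694407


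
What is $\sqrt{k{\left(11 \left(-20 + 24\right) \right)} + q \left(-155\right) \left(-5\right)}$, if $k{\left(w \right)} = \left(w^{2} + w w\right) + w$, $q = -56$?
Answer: $2 i \sqrt{9871} \approx 198.71 i$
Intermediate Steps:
$k{\left(w \right)} = w + 2 w^{2}$ ($k{\left(w \right)} = \left(w^{2} + w^{2}\right) + w = 2 w^{2} + w = w + 2 w^{2}$)
$\sqrt{k{\left(11 \left(-20 + 24\right) \right)} + q \left(-155\right) \left(-5\right)} = \sqrt{11 \left(-20 + 24\right) \left(1 + 2 \cdot 11 \left(-20 + 24\right)\right) + \left(-56\right) \left(-155\right) \left(-5\right)} = \sqrt{11 \cdot 4 \left(1 + 2 \cdot 11 \cdot 4\right) + 8680 \left(-5\right)} = \sqrt{44 \left(1 + 2 \cdot 44\right) - 43400} = \sqrt{44 \left(1 + 88\right) - 43400} = \sqrt{44 \cdot 89 - 43400} = \sqrt{3916 - 43400} = \sqrt{-39484} = 2 i \sqrt{9871}$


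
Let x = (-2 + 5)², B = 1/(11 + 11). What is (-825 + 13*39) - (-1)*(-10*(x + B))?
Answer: -4493/11 ≈ -408.45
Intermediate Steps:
B = 1/22 ≈ 0.045455
x = 9 (x = 3² = 9)
(-825 + 13*39) - (-1)*(-10*(x + B)) = (-825 + 13*39) - (-1)*(-10*(9 + 1/22)) = (-825 + 507) - (-1)*(-10*199/22) = -318 - (-1)*(-995)/11 = -318 - 1*995/11 = -318 - 995/11 = -4493/11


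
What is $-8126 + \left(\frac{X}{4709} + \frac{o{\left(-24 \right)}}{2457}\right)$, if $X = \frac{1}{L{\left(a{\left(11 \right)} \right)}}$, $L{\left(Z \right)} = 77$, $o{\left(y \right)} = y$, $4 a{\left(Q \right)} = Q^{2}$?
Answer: $- \frac{344732808281}{42423381} \approx -8126.0$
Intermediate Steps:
$a{\left(Q \right)} = \frac{Q^{2}}{4}$
$X = \frac{1}{77} \approx 0.012987$
$-8126 + \left(\frac{X}{4709} + \frac{o{\left(-24 \right)}}{2457}\right) = -8126 + \left(\frac{1}{77 \cdot 4709} - \frac{24}{2457}\right) = -8126 + \left(\frac{1}{77} \cdot \frac{1}{4709} - \frac{8}{819}\right) = -8126 + \left(\frac{1}{362593} - \frac{8}{819}\right) = -8126 - \frac{414275}{42423381} = - \frac{344732808281}{42423381}$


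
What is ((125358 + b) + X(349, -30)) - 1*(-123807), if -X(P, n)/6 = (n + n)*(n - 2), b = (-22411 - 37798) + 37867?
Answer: 215303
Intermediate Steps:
b = -22342 (b = -60209 + 37867 = -22342)
X(P, n) = -12*n*(-2 + n) (X(P, n) = -6*(n + n)*(n - 2) = -6*2*n*(-2 + n) = -12*n*(-2 + n))
((125358 + b) + X(349, -30)) - 1*(-123807) = ((125358 - 22342) + 12*(-30)*(2 - 1*(-30))) - 1*(-123807) = (103016 + 12*(-30)*(2 + 30)) + 123807 = (103016 + 12*(-30)*32) + 123807 = (103016 - 11520) + 123807 = 91496 + 123807 = 215303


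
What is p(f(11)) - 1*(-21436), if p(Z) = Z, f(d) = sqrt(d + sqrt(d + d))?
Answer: 21436 + sqrt(11 + sqrt(22)) ≈ 21440.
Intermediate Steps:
f(d) = sqrt(d + sqrt(2)*sqrt(d)) (f(d) = sqrt(d + sqrt(2*d)) = sqrt(d + sqrt(2)*sqrt(d)))
p(f(11)) - 1*(-21436) = sqrt(11 + sqrt(2)*sqrt(11)) - 1*(-21436) = sqrt(11 + sqrt(22)) + 21436 = 21436 + sqrt(11 + sqrt(22))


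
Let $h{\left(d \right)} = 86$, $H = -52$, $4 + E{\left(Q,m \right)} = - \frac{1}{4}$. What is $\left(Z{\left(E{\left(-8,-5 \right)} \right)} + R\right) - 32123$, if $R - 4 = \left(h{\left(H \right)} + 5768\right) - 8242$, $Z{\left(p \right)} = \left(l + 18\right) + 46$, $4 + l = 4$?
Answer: $-34443$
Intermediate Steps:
$l = 0$ ($l = -4 + 4 = 0$)
$E{\left(Q,m \right)} = - \frac{17}{4}$ ($E{\left(Q,m \right)} = -4 - \frac{1}{4} = - \frac{17}{4}$)
$Z{\left(p \right)} = 64$ ($Z{\left(p \right)} = \left(0 + 18\right) + 46 = 18 + 46 = 64$)
$R = -2384$ ($R = 4 + \left(\left(86 + 5768\right) - 8242\right) = 4 + \left(5854 - 8242\right) = 4 - 2388 = -2384$)
$\left(Z{\left(E{\left(-8,-5 \right)} \right)} + R\right) - 32123 = \left(64 - 2384\right) - 32123 = -2320 - 32123 = -34443$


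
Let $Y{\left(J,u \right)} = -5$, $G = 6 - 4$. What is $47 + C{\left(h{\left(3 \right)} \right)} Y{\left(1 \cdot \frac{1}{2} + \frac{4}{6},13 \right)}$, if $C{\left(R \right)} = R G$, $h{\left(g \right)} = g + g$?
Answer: $-13$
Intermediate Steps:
$G = 2$
$h{\left(g \right)} = 2 g$
$C{\left(R \right)} = 2 R$ ($C{\left(R \right)} = R 2 = 2 R$)
$47 + C{\left(h{\left(3 \right)} \right)} Y{\left(1 \cdot \frac{1}{2} + \frac{4}{6},13 \right)} = 47 + 2 \cdot 2 \cdot 3 \left(-5\right) = 47 + 2 \cdot 6 \left(-5\right) = 47 + 12 \left(-5\right) = 47 - 60 = -13$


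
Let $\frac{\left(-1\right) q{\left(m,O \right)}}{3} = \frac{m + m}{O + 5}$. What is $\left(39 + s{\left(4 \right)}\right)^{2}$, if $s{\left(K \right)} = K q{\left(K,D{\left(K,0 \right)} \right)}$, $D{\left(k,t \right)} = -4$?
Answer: $3249$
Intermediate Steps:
$q{\left(m,O \right)} = - \frac{6 m}{5 + O}$ ($q{\left(m,O \right)} = - 3 \frac{m + m}{O + 5} = - 3 \frac{2 m}{5 + O} = - \frac{6 m}{5 + O}$)
$s{\left(K \right)} = - 6 K^{2}$ ($s{\left(K \right)} = K \left(- \frac{6 K}{5 - 4}\right) = K \left(- \frac{6 K}{1}\right) = K \left(\left(-6\right) K 1\right) = K \left(- 6 K\right) = - 6 K^{2}$)
$\left(39 + s{\left(4 \right)}\right)^{2} = \left(39 - 6 \cdot 4^{2}\right)^{2} = \left(39 - 96\right)^{2} = \left(-57\right)^{2} = 3249$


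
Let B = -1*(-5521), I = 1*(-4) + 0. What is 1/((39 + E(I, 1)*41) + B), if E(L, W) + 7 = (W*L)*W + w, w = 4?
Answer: 1/5273 ≈ 0.00018965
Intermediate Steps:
I = -4 (I = -4 + 0 = -4)
E(L, W) = -3 + L*W² (E(L, W) = -7 + ((W*L)*W + 4) = -7 + ((L*W)*W + 4) = -7 + (L*W² + 4) = -7 + (4 + L*W²) = -3 + L*W²)
B = 5521
1/((39 + E(I, 1)*41) + B) = 1/((39 + (-3 - 4*1²)*41) + 5521) = 1/((39 + (-3 - 4*1)*41) + 5521) = 1/((39 + (-3 - 4)*41) + 5521) = 1/((39 - 7*41) + 5521) = 1/((39 - 287) + 5521) = 1/(-248 + 5521) = 1/5273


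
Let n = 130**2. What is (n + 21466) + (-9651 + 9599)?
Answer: 38314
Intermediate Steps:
n = 16900
(n + 21466) + (-9651 + 9599) = (16900 + 21466) + (-9651 + 9599) = 38366 - 52 = 38314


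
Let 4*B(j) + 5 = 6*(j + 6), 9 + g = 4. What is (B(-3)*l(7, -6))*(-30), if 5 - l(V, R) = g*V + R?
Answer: -4485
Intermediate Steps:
g = -5 (g = -9 + 4 = -5)
l(V, R) = 5 - R + 5*V (l(V, R) = 5 - (-5*V + R) = 5 - (R - 5*V) = 5 + (-R + 5*V) = 5 - R + 5*V)
B(j) = 31/4 + 3*j/2 (B(j) = -5/4 + (6*(j + 6))/4 = -5/4 + (6*(6 + j))/4 = -5/4 + (36 + 6*j)/4 = -5/4 + (9 + 3*j/2) = 31/4 + 3*j/2)
(B(-3)*l(7, -6))*(-30) = ((31/4 + (3/2)*(-3))*(5 - 1*(-6) + 5*7))*(-30) = ((31/4 - 9/2)*(5 + 6 + 35))*(-30) = ((13/4)*46)*(-30) = (299/2)*(-30) = -4485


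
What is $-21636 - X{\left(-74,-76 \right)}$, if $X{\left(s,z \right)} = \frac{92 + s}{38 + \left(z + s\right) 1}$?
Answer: $- \frac{1211607}{56} \approx -21636.0$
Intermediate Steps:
$X{\left(s,z \right)} = \frac{92 + s}{38 + s + z}$ ($X{\left(s,z \right)} = \frac{92 + s}{38 + \left(s + z\right) 1} = \frac{92 + s}{38 + \left(s + z\right)} = \frac{92 + s}{38 + s + z}$)
$-21636 - X{\left(-74,-76 \right)} = -21636 - \frac{92 - 74}{38 - 74 - 76} = -21636 - \frac{1}{-112} \cdot 18 = -21636 - \left(- \frac{1}{112}\right) 18 = -21636 - - \frac{9}{56} = -21636 + \frac{9}{56} = - \frac{1211607}{56}$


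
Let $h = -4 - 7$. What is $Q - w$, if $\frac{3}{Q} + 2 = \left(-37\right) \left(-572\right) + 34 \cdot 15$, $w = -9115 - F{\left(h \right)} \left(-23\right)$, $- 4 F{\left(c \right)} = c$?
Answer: $\frac{65389843}{7224} \approx 9051.8$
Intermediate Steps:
$h = -11$
$F{\left(c \right)} = - \frac{c}{4}$
$w = - \frac{36207}{4}$ ($w = -9115 - \left(- \frac{1}{4}\right) \left(-11\right) \left(-23\right) = -9115 - \frac{11}{4} \left(-23\right) = -9115 - - \frac{253}{4} = -9115 + \frac{253}{4} = - \frac{36207}{4} \approx -9051.8$)
$Q = \frac{1}{7224}$ ($Q = \frac{3}{-2 + \left(\left(-37\right) \left(-572\right) + 34 \cdot 15\right)} = \frac{3}{-2 + \left(21164 + 510\right)} = \frac{3}{-2 + 21674} = \frac{3}{21672} = 3 \cdot \frac{1}{21672} = \frac{1}{7224} \approx 0.00013843$)
$Q - w = \frac{1}{7224} - - \frac{36207}{4} = \frac{1}{7224} + \frac{36207}{4} = \frac{65389843}{7224}$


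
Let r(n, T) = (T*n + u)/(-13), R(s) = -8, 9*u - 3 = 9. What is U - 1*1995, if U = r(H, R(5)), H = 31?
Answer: -77065/39 ≈ -1976.0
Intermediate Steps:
u = 4/3 (u = 1/3 + (1/9)*9 = 1/3 + 1 = 4/3 ≈ 1.3333)
r(n, T) = -4/39 - T*n/13 (r(n, T) = (T*n + 4/3)/(-13) = (4/3 + T*n)*(-1/13) = -4/39 - T*n/13)
U = 740/39 (U = -4/39 - 1/13*(-8)*31 = -4/39 + 248/13 = 740/39 ≈ 18.974)
U - 1*1995 = 740/39 - 1*1995 = 740/39 - 1995 = -77065/39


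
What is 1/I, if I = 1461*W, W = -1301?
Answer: -1/1900761 ≈ -5.2611e-7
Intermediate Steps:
I = -1900761 (I = 1461*(-1301) = -1900761)
1/I = 1/(-1900761) = -1/1900761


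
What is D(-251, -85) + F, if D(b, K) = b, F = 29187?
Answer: 28936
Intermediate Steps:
D(-251, -85) + F = -251 + 29187 = 28936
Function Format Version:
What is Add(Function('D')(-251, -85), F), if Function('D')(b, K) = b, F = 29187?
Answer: 28936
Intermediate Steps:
Add(Function('D')(-251, -85), F) = Add(-251, 29187) = 28936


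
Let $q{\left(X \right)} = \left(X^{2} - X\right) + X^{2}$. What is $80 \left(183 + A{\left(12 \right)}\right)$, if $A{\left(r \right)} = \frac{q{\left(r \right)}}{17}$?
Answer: $\frac{270960}{17} \approx 15939.0$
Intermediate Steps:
$q{\left(X \right)} = - X + 2 X^{2}$
$A{\left(r \right)} = \frac{r \left(-1 + 2 r\right)}{17}$
$80 \left(183 + A{\left(12 \right)}\right) = 80 \left(183 + \frac{1}{17} \cdot 12 \left(-1 + 2 \cdot 12\right)\right) = 80 \left(183 + \frac{1}{17} \cdot 12 \left(-1 + 24\right)\right) = 80 \left(183 + \frac{1}{17} \cdot 12 \cdot 23\right) = 80 \left(183 + \frac{276}{17}\right) = 80 \cdot \frac{3387}{17} = \frac{270960}{17}$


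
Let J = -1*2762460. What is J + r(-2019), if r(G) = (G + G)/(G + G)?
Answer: -2762459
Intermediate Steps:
r(G) = 1 (r(G) = (2*G)/((2*G)) = (2*G)*(1/(2*G)) = 1)
J = -2762460
J + r(-2019) = -2762460 + 1 = -2762459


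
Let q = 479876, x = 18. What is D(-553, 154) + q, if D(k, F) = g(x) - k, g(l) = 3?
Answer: 480432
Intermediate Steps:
D(k, F) = 3 - k
D(-553, 154) + q = (3 - 1*(-553)) + 479876 = (3 + 553) + 479876 = 556 + 479876 = 480432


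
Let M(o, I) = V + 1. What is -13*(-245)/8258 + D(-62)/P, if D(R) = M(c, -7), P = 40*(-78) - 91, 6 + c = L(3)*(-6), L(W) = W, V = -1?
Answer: 3185/8258 ≈ 0.38569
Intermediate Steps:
c = -24 (c = -6 + 3*(-6) = -6 - 18 = -24)
P = -3211 (P = -3120 - 91 = -3211)
M(o, I) = 0 (M(o, I) = -1 + 1 = 0)
D(R) = 0
-13*(-245)/8258 + D(-62)/P = -13*(-245)/8258 + 0/(-3211) = 3185*(1/8258) + 0*(-1/3211) = 3185/8258 + 0 = 3185/8258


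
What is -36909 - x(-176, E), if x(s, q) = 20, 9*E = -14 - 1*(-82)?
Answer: -36929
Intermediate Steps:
E = 68/9 (E = (-14 - 1*(-82))/9 = (-14 + 82)/9 = (1/9)*68 = 68/9 ≈ 7.5556)
-36909 - x(-176, E) = -36909 - 1*20 = -36909 - 20 = -36929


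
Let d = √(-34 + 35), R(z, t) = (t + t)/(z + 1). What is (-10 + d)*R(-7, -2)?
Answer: -6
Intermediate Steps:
R(z, t) = 2*t/(1 + z) (R(z, t) = (2*t)/(1 + z) = 2*t/(1 + z))
d = 1 (d = √1 = 1)
(-10 + d)*R(-7, -2) = (-10 + 1)*(2*(-2)/(1 - 7)) = -18*(-2)/(-6) = -18*(-2)*(-1)/6 = -9*⅔ = -6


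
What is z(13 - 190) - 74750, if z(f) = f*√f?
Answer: -74750 - 177*I*√177 ≈ -74750.0 - 2354.8*I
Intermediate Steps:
z(f) = f^(3/2)
z(13 - 190) - 74750 = (13 - 190)^(3/2) - 74750 = (-177)^(3/2) - 74750 = -177*I*√177 - 74750 = -74750 - 177*I*√177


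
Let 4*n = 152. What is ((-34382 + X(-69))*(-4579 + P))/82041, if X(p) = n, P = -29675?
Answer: 392139792/27347 ≈ 14339.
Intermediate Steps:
n = 38 (n = (¼)*152 = 38)
X(p) = 38
((-34382 + X(-69))*(-4579 + P))/82041 = ((-34382 + 38)*(-4579 - 29675))/82041 = -34344*(-34254)*(1/82041) = 1176419376*(1/82041) = 392139792/27347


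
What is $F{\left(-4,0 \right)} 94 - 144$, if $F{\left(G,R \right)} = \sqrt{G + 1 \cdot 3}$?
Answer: $-144 + 94 i \approx -144.0 + 94.0 i$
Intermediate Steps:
$F{\left(G,R \right)} = \sqrt{3 + G}$ ($F{\left(G,R \right)} = \sqrt{G + 3} = \sqrt{3 + G}$)
$F{\left(-4,0 \right)} 94 - 144 = \sqrt{3 - 4} \cdot 94 - 144 = \sqrt{-1} \cdot 94 - 144 = i 94 - 144 = 94 i - 144 = -144 + 94 i$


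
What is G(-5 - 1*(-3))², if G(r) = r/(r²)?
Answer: ¼ ≈ 0.25000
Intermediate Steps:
G(r) = 1/r (G(r) = r/r² = 1/r)
G(-5 - 1*(-3))² = (1/(-5 - 1*(-3)))² = (1/(-5 + 3))² = (1/(-2))² = (-½)² = ¼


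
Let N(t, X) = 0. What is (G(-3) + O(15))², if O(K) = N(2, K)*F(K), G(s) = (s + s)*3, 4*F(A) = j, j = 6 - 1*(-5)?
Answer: 324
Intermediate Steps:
j = 11 (j = 6 + 5 = 11)
F(A) = 11/4 (F(A) = (¼)*11 = 11/4)
G(s) = 6*s (G(s) = (2*s)*3 = 6*s)
O(K) = 0 (O(K) = 0*(11/4) = 0)
(G(-3) + O(15))² = (6*(-3) + 0)² = (-18 + 0)² = (-18)² = 324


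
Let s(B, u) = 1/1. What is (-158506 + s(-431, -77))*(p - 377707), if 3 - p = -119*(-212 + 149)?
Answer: 61056284505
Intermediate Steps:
s(B, u) = 1
p = -7494 (p = 3 - (-119)*(-212 + 149) = 3 - (-119)*(-63) = 3 - 1*7497 = 3 - 7497 = -7494)
(-158506 + s(-431, -77))*(p - 377707) = (-158506 + 1)*(-7494 - 377707) = -158505*(-385201) = 61056284505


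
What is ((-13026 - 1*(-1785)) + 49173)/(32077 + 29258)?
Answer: 436/705 ≈ 0.61844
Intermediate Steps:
((-13026 - 1*(-1785)) + 49173)/(32077 + 29258) = ((-13026 + 1785) + 49173)/61335 = (-11241 + 49173)*(1/61335) = 37932*(1/61335) = 436/705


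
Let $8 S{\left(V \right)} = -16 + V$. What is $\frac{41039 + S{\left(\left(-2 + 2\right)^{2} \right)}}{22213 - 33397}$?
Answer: $- \frac{13679}{3728} \approx -3.6693$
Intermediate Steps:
$S{\left(V \right)} = -2 + \frac{V}{8}$ ($S{\left(V \right)} = \frac{-16 + V}{8} = -2 + \frac{V}{8}$)
$\frac{41039 + S{\left(\left(-2 + 2\right)^{2} \right)}}{22213 - 33397} = \frac{41039 - \left(2 - \frac{\left(-2 + 2\right)^{2}}{8}\right)}{22213 - 33397} = \frac{41039 - \left(2 - \frac{0^{2}}{8}\right)}{-11184} = \left(41039 + \left(-2 + \frac{1}{8} \cdot 0\right)\right) \left(- \frac{1}{11184}\right) = \left(41039 + \left(-2 + 0\right)\right) \left(- \frac{1}{11184}\right) = \left(41039 - 2\right) \left(- \frac{1}{11184}\right) = 41037 \left(- \frac{1}{11184}\right) = - \frac{13679}{3728}$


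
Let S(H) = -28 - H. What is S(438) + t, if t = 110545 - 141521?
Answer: -31442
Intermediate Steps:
t = -30976
S(438) + t = (-28 - 1*438) - 30976 = (-28 - 438) - 30976 = -466 - 30976 = -31442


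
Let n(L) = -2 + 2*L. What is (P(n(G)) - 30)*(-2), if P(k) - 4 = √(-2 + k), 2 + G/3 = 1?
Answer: 52 - 2*I*√10 ≈ 52.0 - 6.3246*I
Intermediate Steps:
G = -3 (G = -6 + 3*1 = -6 + 3 = -3)
P(k) = 4 + √(-2 + k)
(P(n(G)) - 30)*(-2) = ((4 + √(-2 + (-2 + 2*(-3)))) - 30)*(-2) = ((4 + √(-2 + (-2 - 6))) - 30)*(-2) = ((4 + √(-2 - 8)) - 30)*(-2) = ((4 + √(-10)) - 30)*(-2) = ((4 + I*√10) - 30)*(-2) = (-26 + I*√10)*(-2) = 52 - 2*I*√10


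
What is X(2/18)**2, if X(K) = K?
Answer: 1/81 ≈ 0.012346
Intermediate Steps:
X(2/18)**2 = (2/18)**2 = (2*(1/18))**2 = (1/9)**2 = 1/81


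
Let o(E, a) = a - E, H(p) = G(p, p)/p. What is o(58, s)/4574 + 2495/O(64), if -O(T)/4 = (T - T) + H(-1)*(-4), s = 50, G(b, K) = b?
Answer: 5706001/36592 ≈ 155.94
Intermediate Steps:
H(p) = 1 (H(p) = p/p = 1)
O(T) = 16 (O(T) = -4*((T - T) + 1*(-4)) = -4*(0 - 4) = -4*(-4) = 16)
o(58, s)/4574 + 2495/O(64) = (50 - 1*58)/4574 + 2495/16 = (50 - 58)*(1/4574) + 2495*(1/16) = -8*1/4574 + 2495/16 = -4/2287 + 2495/16 = 5706001/36592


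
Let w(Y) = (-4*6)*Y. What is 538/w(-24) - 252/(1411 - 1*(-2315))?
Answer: 1913/2208 ≈ 0.86639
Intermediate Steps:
w(Y) = -24*Y
538/w(-24) - 252/(1411 - 1*(-2315)) = 538/((-24*(-24))) - 252/(1411 - 1*(-2315)) = 538/576 - 252/(1411 + 2315) = 538*(1/576) - 252/3726 = 269/288 - 252*1/3726 = 269/288 - 14/207 = 1913/2208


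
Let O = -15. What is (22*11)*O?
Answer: -3630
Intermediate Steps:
(22*11)*O = (22*11)*(-15) = 242*(-15) = -3630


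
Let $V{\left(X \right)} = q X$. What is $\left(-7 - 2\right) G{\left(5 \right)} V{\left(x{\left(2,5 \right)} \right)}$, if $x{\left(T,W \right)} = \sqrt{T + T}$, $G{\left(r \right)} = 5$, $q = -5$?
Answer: $450$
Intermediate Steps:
$x{\left(T,W \right)} = \sqrt{2} \sqrt{T}$ ($x{\left(T,W \right)} = \sqrt{2 T} = \sqrt{2} \sqrt{T}$)
$V{\left(X \right)} = - 5 X$
$\left(-7 - 2\right) G{\left(5 \right)} V{\left(x{\left(2,5 \right)} \right)} = \left(-7 - 2\right) 5 \left(- 5 \sqrt{2} \sqrt{2}\right) = \left(-9\right) 5 \left(\left(-5\right) 2\right) = \left(-45\right) \left(-10\right) = 450$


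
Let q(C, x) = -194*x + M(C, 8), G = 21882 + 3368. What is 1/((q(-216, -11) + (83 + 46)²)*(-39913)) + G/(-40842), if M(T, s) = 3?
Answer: -9462264734671/15305260018194 ≈ -0.61824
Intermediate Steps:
G = 25250
q(C, x) = 3 - 194*x (q(C, x) = -194*x + 3 = 3 - 194*x)
1/((q(-216, -11) + (83 + 46)²)*(-39913)) + G/(-40842) = 1/(((3 - 194*(-11)) + (83 + 46)²)*(-39913)) + 25250/(-40842) = -1/39913/((3 + 2134) + 129²) + 25250*(-1/40842) = -1/39913/(2137 + 16641) - 12625/20421 = -1/39913/18778 - 12625/20421 = (1/18778)*(-1/39913) - 12625/20421 = -1/749486314 - 12625/20421 = -9462264734671/15305260018194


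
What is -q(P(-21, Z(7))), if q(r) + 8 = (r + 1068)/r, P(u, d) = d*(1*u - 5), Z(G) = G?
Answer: 1171/91 ≈ 12.868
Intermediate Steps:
P(u, d) = d*(-5 + u) (P(u, d) = d*(u - 5) = d*(-5 + u))
q(r) = -8 + (1068 + r)/r (q(r) = -8 + (r + 1068)/r = -8 + (1068 + r)/r)
-q(P(-21, Z(7))) = -(-7 + 1068/((7*(-5 - 21)))) = -(-7 + 1068/((7*(-26)))) = -(-7 + 1068/(-182)) = -(-7 + 1068*(-1/182)) = -(-7 - 534/91) = -1*(-1171/91) = 1171/91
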